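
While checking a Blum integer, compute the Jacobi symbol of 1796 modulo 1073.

(1796/1073)
  = (723/1073)    [1796 ≡ 723 mod 1073]
  = (1073/723)    [QR: 1073 ≡ 1 mod 4, sign kept]
  = (350/723)    [1073 ≡ 350 mod 723]
  = -(175/723)    [723 ≡ 3 mod 8 ⇒ (2/723) = -1]
  = (723/175)    [QR: both ≡ 3 mod 4, sign flips]
  = (23/175)    [723 ≡ 23 mod 175]
  = -(175/23)    [QR: both ≡ 3 mod 4, sign flips]
  = -(14/23)    [175 ≡ 14 mod 23]
  = -(7/23)    [23 ≡ 7 mod 8 ⇒ (2/23) = +1]
  = (23/7)    [QR: both ≡ 3 mod 4, sign flips]
  = (2/7)    [23 ≡ 2 mod 7]
  = (1/7)    [7 ≡ 7 mod 8 ⇒ (2/7) = +1]
  = 1    [(1/7) = 1]

1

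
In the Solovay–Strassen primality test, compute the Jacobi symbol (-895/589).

(-895/589)
  = (283/589)    [-895 ≡ 283 mod 589]
  = (589/283)    [QR: 589 ≡ 1 mod 4, sign kept]
  = (23/283)    [589 ≡ 23 mod 283]
  = -(283/23)    [QR: both ≡ 3 mod 4, sign flips]
  = -(7/23)    [283 ≡ 7 mod 23]
  = (23/7)    [QR: both ≡ 3 mod 4, sign flips]
  = (2/7)    [23 ≡ 2 mod 7]
  = (1/7)    [7 ≡ 7 mod 8 ⇒ (2/7) = +1]
  = 1    [(1/7) = 1]

1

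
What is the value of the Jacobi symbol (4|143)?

Factor out 2: 4 = 2^2. Since 143 ≡ 7 (mod 8), (2|143) = +1, and (2|143)^2 = +1. Now have (1|143).
(1|143) = 1. Collecting the sign factors: 1.

1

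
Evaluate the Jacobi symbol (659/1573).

1

(659/1573)
  = (1573/659)    [QR: 1573 ≡ 1 mod 4, sign kept]
  = (255/659)    [1573 ≡ 255 mod 659]
  = -(659/255)    [QR: both ≡ 3 mod 4, sign flips]
  = -(149/255)    [659 ≡ 149 mod 255]
  = -(255/149)    [QR: 149 ≡ 1 mod 4, sign kept]
  = -(106/149)    [255 ≡ 106 mod 149]
  = (53/149)    [149 ≡ 5 mod 8 ⇒ (2/149) = -1]
  = (149/53)    [QR: 53 ≡ 1 mod 4, sign kept]
  = (43/53)    [149 ≡ 43 mod 53]
  = (53/43)    [QR: 53 ≡ 1 mod 4, sign kept]
  = (10/43)    [53 ≡ 10 mod 43]
  = -(5/43)    [43 ≡ 3 mod 8 ⇒ (2/43) = -1]
  = -(43/5)    [QR: 5 ≡ 1 mod 4, sign kept]
  = -(3/5)    [43 ≡ 3 mod 5]
  = -(5/3)    [QR: 5 ≡ 1 mod 4, sign kept]
  = -(2/3)    [5 ≡ 2 mod 3]
  = (1/3)    [3 ≡ 3 mod 8 ⇒ (2/3) = -1]
  = 1    [(1/3) = 1]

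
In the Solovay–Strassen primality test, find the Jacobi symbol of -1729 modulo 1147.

(-1729|1147)
  = -(1729|1147)    [1147 ≡ 3 mod 4 ⇒ (-1|1147) = -1]
  = -(582|1147)    [1729 ≡ 582 mod 1147]
  = (291|1147)    [1147 ≡ 3 mod 8 ⇒ (2|1147) = -1]
  = -(1147|291)    [QR: both ≡ 3 mod 4, sign flips]
  = -(274|291)    [1147 ≡ 274 mod 291]
  = (137|291)    [291 ≡ 3 mod 8 ⇒ (2|291) = -1]
  = (291|137)    [QR: 137 ≡ 1 mod 4, sign kept]
  = (17|137)    [291 ≡ 17 mod 137]
  = (137|17)    [QR: 17 ≡ 1 mod 4, sign kept]
  = (1|17)    [137 ≡ 1 mod 17]
  = 1    [(1|17) = 1]

1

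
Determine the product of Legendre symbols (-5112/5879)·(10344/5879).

-1

By multiplicativity, (-5112·10344/5879) = (-5112/5879)·(10344/5879).
First factor (-5112/5879):
Reduce the numerator: -5112 ≡ 767 (mod 5879), so (-5112/5879) = (767/5879).
Both 767 ≡ 3 and 5879 ≡ 3 (mod 4), so reciprocity gives (767/5879) = -(5879/767). Reduce: 5879 ≡ 510 (mod 767). Now have -(510/767).
Factor out 2: 510 = 2·255. Since 767 ≡ 7 (mod 8), (2/767) = +1. Now have -(255/767).
Both 255 ≡ 3 and 767 ≡ 3 (mod 4), so reciprocity gives (255/767) = -(767/255). Reduce: 767 ≡ 2 (mod 255). Now have (2/255).
Factor out 2: 2 = 2. Since 255 ≡ 7 (mod 8), (2/255) = +1. Now have (1/255).
(1/255) = 1. Collecting the sign factors: 1.
Second factor (10344/5879):
Reduce the numerator: 10344 ≡ 4465 (mod 5879), so (10344/5879) = (4465/5879).
4465 ≡ 1 (mod 4), so quadratic reciprocity gives (4465/5879) = (5879/4465). Reduce: 5879 ≡ 1414 (mod 4465). Now have (1414/4465).
Factor out 2: 1414 = 2·707. Since 4465 ≡ 1 (mod 8), (2/4465) = +1. Now have (707/4465).
4465 ≡ 1 (mod 4), so quadratic reciprocity gives (707/4465) = (4465/707). Reduce: 4465 ≡ 223 (mod 707). Now have (223/707).
Both 223 ≡ 3 and 707 ≡ 3 (mod 4), so reciprocity gives (223/707) = -(707/223). Reduce: 707 ≡ 38 (mod 223). Now have -(38/223).
Factor out 2: 38 = 2·19. Since 223 ≡ 7 (mod 8), (2/223) = +1. Now have -(19/223).
Both 19 ≡ 3 and 223 ≡ 3 (mod 4), so reciprocity gives (19/223) = -(223/19). Reduce: 223 ≡ 14 (mod 19). Now have (14/19).
Factor out 2: 14 = 2·7. Since 19 ≡ 3 (mod 8), (2/19) = -1. Now have -(7/19).
Both 7 ≡ 3 and 19 ≡ 3 (mod 4), so reciprocity gives (7/19) = -(19/7). Reduce: 19 ≡ 5 (mod 7). Now have (5/7).
5 ≡ 1 (mod 4), so quadratic reciprocity gives (5/7) = (7/5). Reduce: 7 ≡ 2 (mod 5). Now have (2/5).
Factor out 2: 2 = 2. Since 5 ≡ 5 (mod 8), (2/5) = -1. Now have -(1/5).
(1/5) = 1. Collecting the sign factors: -1.
Product: (1)·(-1) = -1.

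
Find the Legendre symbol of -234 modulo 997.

-1

Reduce the numerator: -234 ≡ 763 (mod 997), so (-234 / 997) = (763 / 997).
997 ≡ 1 (mod 4), so quadratic reciprocity gives (763 / 997) = (997 / 763). Reduce: 997 ≡ 234 (mod 763). Now have (234 / 763).
Factor out 2: 234 = 2·117. Since 763 ≡ 3 (mod 8), (2 / 763) = -1. Now have -(117 / 763).
117 ≡ 1 (mod 4), so quadratic reciprocity gives (117 / 763) = (763 / 117). Reduce: 763 ≡ 61 (mod 117). Now have -(61 / 117).
61 ≡ 1 (mod 4), so quadratic reciprocity gives (61 / 117) = (117 / 61). Reduce: 117 ≡ 56 (mod 61). Now have -(56 / 61).
Factor out 2: 56 = 2^3·7. Since 61 ≡ 5 (mod 8), (2 / 61) = -1, and (2 / 61)^3 = -1. Now have (7 / 61).
61 ≡ 1 (mod 4), so quadratic reciprocity gives (7 / 61) = (61 / 7). Reduce: 61 ≡ 5 (mod 7). Now have (5 / 7).
5 ≡ 1 (mod 4), so quadratic reciprocity gives (5 / 7) = (7 / 5). Reduce: 7 ≡ 2 (mod 5). Now have (2 / 5).
Factor out 2: 2 = 2. Since 5 ≡ 5 (mod 8), (2 / 5) = -1. Now have -(1 / 5).
(1 / 5) = 1. Collecting the sign factors: -1.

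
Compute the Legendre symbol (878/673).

(878/673)
  = (205/673)    [878 ≡ 205 mod 673]
  = (673/205)    [QR: 205 ≡ 1 mod 4, sign kept]
  = (58/205)    [673 ≡ 58 mod 205]
  = -(29/205)    [205 ≡ 5 mod 8 ⇒ (2/205) = -1]
  = -(205/29)    [QR: 29 ≡ 1 mod 4, sign kept]
  = -(2/29)    [205 ≡ 2 mod 29]
  = (1/29)    [29 ≡ 5 mod 8 ⇒ (2/29) = -1]
  = 1    [(1/29) = 1]

1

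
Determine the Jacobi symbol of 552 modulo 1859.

Factor out 2: 552 = 2^3·69. Since 1859 ≡ 3 (mod 8), (2/1859) = -1, and (2/1859)^3 = -1. Now have -(69/1859).
69 ≡ 1 (mod 4), so quadratic reciprocity gives (69/1859) = (1859/69). Reduce: 1859 ≡ 65 (mod 69). Now have -(65/69).
65 ≡ 1 (mod 4), so quadratic reciprocity gives (65/69) = (69/65). Reduce: 69 ≡ 4 (mod 65). Now have -(4/65).
Factor out 2: 4 = 2^2. Since 65 ≡ 1 (mod 8), (2/65) = +1, and (2/65)^2 = +1. Now have -(1/65).
(1/65) = 1. Collecting the sign factors: -1.

-1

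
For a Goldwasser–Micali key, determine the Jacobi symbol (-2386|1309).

Pull out -1: (-2386|1309) = (-1|1309)·(2386|1309). Since 1309 ≡ 1 (mod 4), (-1|1309) = +1. Now have (2386|1309).
Reduce the numerator: 2386 ≡ 1077 (mod 1309), so (2386|1309) = (1077|1309).
1077 ≡ 1 (mod 4), so quadratic reciprocity gives (1077|1309) = (1309|1077). Reduce: 1309 ≡ 232 (mod 1077). Now have (232|1077).
Factor out 2: 232 = 2^3·29. Since 1077 ≡ 5 (mod 8), (2|1077) = -1, and (2|1077)^3 = -1. Now have -(29|1077).
29 ≡ 1 (mod 4), so quadratic reciprocity gives (29|1077) = (1077|29). Reduce: 1077 ≡ 4 (mod 29). Now have -(4|29).
Factor out 2: 4 = 2^2. Since 29 ≡ 5 (mod 8), (2|29) = -1, and (2|29)^2 = +1. Now have -(1|29).
(1|29) = 1. Collecting the sign factors: -1.

-1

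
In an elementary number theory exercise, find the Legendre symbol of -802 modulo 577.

(-802/577)
  = (352/577)    [-802 ≡ 352 mod 577]
  = (11/577)    [577 ≡ 1 mod 8 ⇒ (2/577)^5 = +1]
  = (577/11)    [QR: 577 ≡ 1 mod 4, sign kept]
  = (5/11)    [577 ≡ 5 mod 11]
  = (11/5)    [QR: 5 ≡ 1 mod 4, sign kept]
  = (1/5)    [11 ≡ 1 mod 5]
  = 1    [(1/5) = 1]

1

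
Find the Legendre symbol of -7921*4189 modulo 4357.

1

By multiplicativity, (-7921·4189|4357) = (-7921|4357)·(4189|4357).
First factor (-7921|4357):
(-7921|4357)
  = (793|4357)    [-7921 ≡ 793 mod 4357]
  = (4357|793)    [QR: 793 ≡ 1 mod 4, sign kept]
  = (392|793)    [4357 ≡ 392 mod 793]
  = (49|793)    [793 ≡ 1 mod 8 ⇒ (2|793)^3 = +1]
  = (793|49)    [QR: 49 ≡ 1 mod 4, sign kept]
  = (9|49)    [793 ≡ 9 mod 49]
  = (49|9)    [QR: 9 ≡ 1 mod 4, sign kept]
  = (4|9)    [49 ≡ 4 mod 9]
  = (1|9)    [9 ≡ 1 mod 8 ⇒ (2|9)^2 = +1]
  = 1    [(1|9) = 1]
Second factor (4189|4357):
(4189|4357)
  = (4357|4189)    [QR: 4189 ≡ 1 mod 4, sign kept]
  = (168|4189)    [4357 ≡ 168 mod 4189]
  = -(21|4189)    [4189 ≡ 5 mod 8 ⇒ (2|4189)^3 = -1]
  = -(4189|21)    [QR: 21 ≡ 1 mod 4, sign kept]
  = -(10|21)    [4189 ≡ 10 mod 21]
  = (5|21)    [21 ≡ 5 mod 8 ⇒ (2|21) = -1]
  = (21|5)    [QR: 5 ≡ 1 mod 4, sign kept]
  = (1|5)    [21 ≡ 1 mod 5]
  = 1    [(1|5) = 1]
Product: (1)·(1) = 1.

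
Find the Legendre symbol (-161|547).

-1

Reduce the numerator: -161 ≡ 386 (mod 547), so (-161|547) = (386|547).
Factor out 2: 386 = 2·193. Since 547 ≡ 3 (mod 8), (2|547) = -1. Now have -(193|547).
193 ≡ 1 (mod 4), so quadratic reciprocity gives (193|547) = (547|193). Reduce: 547 ≡ 161 (mod 193). Now have -(161|193).
161 ≡ 1 (mod 4), so quadratic reciprocity gives (161|193) = (193|161). Reduce: 193 ≡ 32 (mod 161). Now have -(32|161).
Factor out 2: 32 = 2^5. Since 161 ≡ 1 (mod 8), (2|161) = +1, and (2|161)^5 = +1. Now have -(1|161).
(1|161) = 1. Collecting the sign factors: -1.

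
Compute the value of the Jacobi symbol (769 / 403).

(769 / 403)
  = (366 / 403)    [769 ≡ 366 mod 403]
  = -(183 / 403)    [403 ≡ 3 mod 8 ⇒ (2 / 403) = -1]
  = (403 / 183)    [QR: both ≡ 3 mod 4, sign flips]
  = (37 / 183)    [403 ≡ 37 mod 183]
  = (183 / 37)    [QR: 37 ≡ 1 mod 4, sign kept]
  = (35 / 37)    [183 ≡ 35 mod 37]
  = (37 / 35)    [QR: 37 ≡ 1 mod 4, sign kept]
  = (2 / 35)    [37 ≡ 2 mod 35]
  = -(1 / 35)    [35 ≡ 3 mod 8 ⇒ (2 / 35) = -1]
  = -1    [(1 / 35) = 1]

-1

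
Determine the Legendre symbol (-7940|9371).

1

Reduce the numerator: -7940 ≡ 1431 (mod 9371), so (-7940|9371) = (1431|9371).
Both 1431 ≡ 3 and 9371 ≡ 3 (mod 4), so reciprocity gives (1431|9371) = -(9371|1431). Reduce: 9371 ≡ 785 (mod 1431). Now have -(785|1431).
785 ≡ 1 (mod 4), so quadratic reciprocity gives (785|1431) = (1431|785). Reduce: 1431 ≡ 646 (mod 785). Now have -(646|785).
Factor out 2: 646 = 2·323. Since 785 ≡ 1 (mod 8), (2|785) = +1. Now have -(323|785).
785 ≡ 1 (mod 4), so quadratic reciprocity gives (323|785) = (785|323). Reduce: 785 ≡ 139 (mod 323). Now have -(139|323).
Both 139 ≡ 3 and 323 ≡ 3 (mod 4), so reciprocity gives (139|323) = -(323|139). Reduce: 323 ≡ 45 (mod 139). Now have (45|139).
45 ≡ 1 (mod 4), so quadratic reciprocity gives (45|139) = (139|45). Reduce: 139 ≡ 4 (mod 45). Now have (4|45).
Factor out 2: 4 = 2^2. Since 45 ≡ 5 (mod 8), (2|45) = -1, and (2|45)^2 = +1. Now have (1|45).
(1|45) = 1. Collecting the sign factors: 1.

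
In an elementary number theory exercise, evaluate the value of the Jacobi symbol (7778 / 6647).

1

Reduce the numerator: 7778 ≡ 1131 (mod 6647), so (7778 / 6647) = (1131 / 6647).
Both 1131 ≡ 3 and 6647 ≡ 3 (mod 4), so reciprocity gives (1131 / 6647) = -(6647 / 1131). Reduce: 6647 ≡ 992 (mod 1131). Now have -(992 / 1131).
Factor out 2: 992 = 2^5·31. Since 1131 ≡ 3 (mod 8), (2 / 1131) = -1, and (2 / 1131)^5 = -1. Now have (31 / 1131).
Both 31 ≡ 3 and 1131 ≡ 3 (mod 4), so reciprocity gives (31 / 1131) = -(1131 / 31). Reduce: 1131 ≡ 15 (mod 31). Now have -(15 / 31).
Both 15 ≡ 3 and 31 ≡ 3 (mod 4), so reciprocity gives (15 / 31) = -(31 / 15). Reduce: 31 ≡ 1 (mod 15). Now have (1 / 15).
(1 / 15) = 1. Collecting the sign factors: 1.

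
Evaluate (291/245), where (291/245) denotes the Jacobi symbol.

Reduce the numerator: 291 ≡ 46 (mod 245), so (291/245) = (46/245).
Factor out 2: 46 = 2·23. Since 245 ≡ 5 (mod 8), (2/245) = -1. Now have -(23/245).
245 ≡ 1 (mod 4), so quadratic reciprocity gives (23/245) = (245/23). Reduce: 245 ≡ 15 (mod 23). Now have -(15/23).
Both 15 ≡ 3 and 23 ≡ 3 (mod 4), so reciprocity gives (15/23) = -(23/15). Reduce: 23 ≡ 8 (mod 15). Now have (8/15).
Factor out 2: 8 = 2^3. Since 15 ≡ 7 (mod 8), (2/15) = +1, and (2/15)^3 = +1. Now have (1/15).
(1/15) = 1. Collecting the sign factors: 1.

1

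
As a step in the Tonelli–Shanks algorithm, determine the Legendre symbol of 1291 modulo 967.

1

Reduce the numerator: 1291 ≡ 324 (mod 967), so (1291/967) = (324/967).
Factor out 2: 324 = 2^2·81. Since 967 ≡ 7 (mod 8), (2/967) = +1, and (2/967)^2 = +1. Now have (81/967).
81 ≡ 1 (mod 4), so quadratic reciprocity gives (81/967) = (967/81). Reduce: 967 ≡ 76 (mod 81). Now have (76/81).
Factor out 2: 76 = 2^2·19. Since 81 ≡ 1 (mod 8), (2/81) = +1, and (2/81)^2 = +1. Now have (19/81).
81 ≡ 1 (mod 4), so quadratic reciprocity gives (19/81) = (81/19). Reduce: 81 ≡ 5 (mod 19). Now have (5/19).
5 ≡ 1 (mod 4), so quadratic reciprocity gives (5/19) = (19/5). Reduce: 19 ≡ 4 (mod 5). Now have (4/5).
Factor out 2: 4 = 2^2. Since 5 ≡ 5 (mod 8), (2/5) = -1, and (2/5)^2 = +1. Now have (1/5).
(1/5) = 1. Collecting the sign factors: 1.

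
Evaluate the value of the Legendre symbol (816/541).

-1

(816/541)
  = (275/541)    [816 ≡ 275 mod 541]
  = (541/275)    [QR: 541 ≡ 1 mod 4, sign kept]
  = (266/275)    [541 ≡ 266 mod 275]
  = -(133/275)    [275 ≡ 3 mod 8 ⇒ (2/275) = -1]
  = -(275/133)    [QR: 133 ≡ 1 mod 4, sign kept]
  = -(9/133)    [275 ≡ 9 mod 133]
  = -(133/9)    [QR: 9 ≡ 1 mod 4, sign kept]
  = -(7/9)    [133 ≡ 7 mod 9]
  = -(9/7)    [QR: 9 ≡ 1 mod 4, sign kept]
  = -(2/7)    [9 ≡ 2 mod 7]
  = -(1/7)    [7 ≡ 7 mod 8 ⇒ (2/7) = +1]
  = -1    [(1/7) = 1]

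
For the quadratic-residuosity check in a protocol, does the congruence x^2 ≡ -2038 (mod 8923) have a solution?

no

(-2038/8923)
  = -(2038/8923)    [8923 ≡ 3 mod 4 ⇒ (-1/8923) = -1]
  = (1019/8923)    [8923 ≡ 3 mod 8 ⇒ (2/8923) = -1]
  = -(8923/1019)    [QR: both ≡ 3 mod 4, sign flips]
  = -(771/1019)    [8923 ≡ 771 mod 1019]
  = (1019/771)    [QR: both ≡ 3 mod 4, sign flips]
  = (248/771)    [1019 ≡ 248 mod 771]
  = -(31/771)    [771 ≡ 3 mod 8 ⇒ (2/771)^3 = -1]
  = (771/31)    [QR: both ≡ 3 mod 4, sign flips]
  = (27/31)    [771 ≡ 27 mod 31]
  = -(31/27)    [QR: both ≡ 3 mod 4, sign flips]
  = -(4/27)    [31 ≡ 4 mod 27]
  = -(1/27)    [27 ≡ 3 mod 8 ⇒ (2/27)^2 = +1]
  = -1    [(1/27) = 1]
(-2038/8923) = -1, and 8923 is prime, so -2038 is not a quadratic residue mod 8923.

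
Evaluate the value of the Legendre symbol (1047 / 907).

1

(1047 / 907)
  = (140 / 907)    [1047 ≡ 140 mod 907]
  = (35 / 907)    [907 ≡ 3 mod 8 ⇒ (2 / 907)^2 = +1]
  = -(907 / 35)    [QR: both ≡ 3 mod 4, sign flips]
  = -(32 / 35)    [907 ≡ 32 mod 35]
  = (1 / 35)    [35 ≡ 3 mod 8 ⇒ (2 / 35)^5 = -1]
  = 1    [(1 / 35) = 1]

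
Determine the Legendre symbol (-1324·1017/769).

-1

By multiplicativity, (-1324·1017/769) = (-1324/769)·(1017/769).
First factor (-1324/769):
(-1324/769)
  = (214/769)    [-1324 ≡ 214 mod 769]
  = (107/769)    [769 ≡ 1 mod 8 ⇒ (2/769) = +1]
  = (769/107)    [QR: 769 ≡ 1 mod 4, sign kept]
  = (20/107)    [769 ≡ 20 mod 107]
  = (5/107)    [107 ≡ 3 mod 8 ⇒ (2/107)^2 = +1]
  = (107/5)    [QR: 5 ≡ 1 mod 4, sign kept]
  = (2/5)    [107 ≡ 2 mod 5]
  = -(1/5)    [5 ≡ 5 mod 8 ⇒ (2/5) = -1]
  = -1    [(1/5) = 1]
Second factor (1017/769):
(1017/769)
  = (248/769)    [1017 ≡ 248 mod 769]
  = (31/769)    [769 ≡ 1 mod 8 ⇒ (2/769)^3 = +1]
  = (769/31)    [QR: 769 ≡ 1 mod 4, sign kept]
  = (25/31)    [769 ≡ 25 mod 31]
  = (31/25)    [QR: 25 ≡ 1 mod 4, sign kept]
  = (6/25)    [31 ≡ 6 mod 25]
  = (3/25)    [25 ≡ 1 mod 8 ⇒ (2/25) = +1]
  = (25/3)    [QR: 25 ≡ 1 mod 4, sign kept]
  = (1/3)    [25 ≡ 1 mod 3]
  = 1    [(1/3) = 1]
Product: (-1)·(1) = -1.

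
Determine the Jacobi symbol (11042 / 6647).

1

(11042 / 6647)
  = (4395 / 6647)    [11042 ≡ 4395 mod 6647]
  = -(6647 / 4395)    [QR: both ≡ 3 mod 4, sign flips]
  = -(2252 / 4395)    [6647 ≡ 2252 mod 4395]
  = -(563 / 4395)    [4395 ≡ 3 mod 8 ⇒ (2 / 4395)^2 = +1]
  = (4395 / 563)    [QR: both ≡ 3 mod 4, sign flips]
  = (454 / 563)    [4395 ≡ 454 mod 563]
  = -(227 / 563)    [563 ≡ 3 mod 8 ⇒ (2 / 563) = -1]
  = (563 / 227)    [QR: both ≡ 3 mod 4, sign flips]
  = (109 / 227)    [563 ≡ 109 mod 227]
  = (227 / 109)    [QR: 109 ≡ 1 mod 4, sign kept]
  = (9 / 109)    [227 ≡ 9 mod 109]
  = (109 / 9)    [QR: 9 ≡ 1 mod 4, sign kept]
  = (1 / 9)    [109 ≡ 1 mod 9]
  = 1    [(1 / 9) = 1]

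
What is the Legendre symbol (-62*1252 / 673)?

1

By multiplicativity, (-62·1252 / 673) = (-62 / 673)·(1252 / 673).
First factor (-62 / 673):
Reduce the numerator: -62 ≡ 611 (mod 673), so (-62 / 673) = (611 / 673).
673 ≡ 1 (mod 4), so quadratic reciprocity gives (611 / 673) = (673 / 611). Reduce: 673 ≡ 62 (mod 611). Now have (62 / 611).
Factor out 2: 62 = 2·31. Since 611 ≡ 3 (mod 8), (2 / 611) = -1. Now have -(31 / 611).
Both 31 ≡ 3 and 611 ≡ 3 (mod 4), so reciprocity gives (31 / 611) = -(611 / 31). Reduce: 611 ≡ 22 (mod 31). Now have (22 / 31).
Factor out 2: 22 = 2·11. Since 31 ≡ 7 (mod 8), (2 / 31) = +1. Now have (11 / 31).
Both 11 ≡ 3 and 31 ≡ 3 (mod 4), so reciprocity gives (11 / 31) = -(31 / 11). Reduce: 31 ≡ 9 (mod 11). Now have -(9 / 11).
9 ≡ 1 (mod 4), so quadratic reciprocity gives (9 / 11) = (11 / 9). Reduce: 11 ≡ 2 (mod 9). Now have -(2 / 9).
Factor out 2: 2 = 2. Since 9 ≡ 1 (mod 8), (2 / 9) = +1. Now have -(1 / 9).
(1 / 9) = 1. Collecting the sign factors: -1.
Second factor (1252 / 673):
Reduce the numerator: 1252 ≡ 579 (mod 673), so (1252 / 673) = (579 / 673).
673 ≡ 1 (mod 4), so quadratic reciprocity gives (579 / 673) = (673 / 579). Reduce: 673 ≡ 94 (mod 579). Now have (94 / 579).
Factor out 2: 94 = 2·47. Since 579 ≡ 3 (mod 8), (2 / 579) = -1. Now have -(47 / 579).
Both 47 ≡ 3 and 579 ≡ 3 (mod 4), so reciprocity gives (47 / 579) = -(579 / 47). Reduce: 579 ≡ 15 (mod 47). Now have (15 / 47).
Both 15 ≡ 3 and 47 ≡ 3 (mod 4), so reciprocity gives (15 / 47) = -(47 / 15). Reduce: 47 ≡ 2 (mod 15). Now have -(2 / 15).
Factor out 2: 2 = 2. Since 15 ≡ 7 (mod 8), (2 / 15) = +1. Now have -(1 / 15).
(1 / 15) = 1. Collecting the sign factors: -1.
Product: (-1)·(-1) = 1.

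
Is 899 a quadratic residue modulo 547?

(899|547)
  = (352|547)    [899 ≡ 352 mod 547]
  = -(11|547)    [547 ≡ 3 mod 8 ⇒ (2|547)^5 = -1]
  = (547|11)    [QR: both ≡ 3 mod 4, sign flips]
  = (8|11)    [547 ≡ 8 mod 11]
  = -(1|11)    [11 ≡ 3 mod 8 ⇒ (2|11)^3 = -1]
  = -1    [(1|11) = 1]
(899|547) = -1, and 547 is prime, so 899 is not a quadratic residue mod 547.

no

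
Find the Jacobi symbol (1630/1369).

Reduce the numerator: 1630 ≡ 261 (mod 1369), so (1630/1369) = (261/1369).
261 ≡ 1 (mod 4), so quadratic reciprocity gives (261/1369) = (1369/261). Reduce: 1369 ≡ 64 (mod 261). Now have (64/261).
Factor out 2: 64 = 2^6. Since 261 ≡ 5 (mod 8), (2/261) = -1, and (2/261)^6 = +1. Now have (1/261).
(1/261) = 1. Collecting the sign factors: 1.

1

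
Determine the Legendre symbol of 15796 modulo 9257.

-1

(15796/9257)
  = (6539/9257)    [15796 ≡ 6539 mod 9257]
  = (9257/6539)    [QR: 9257 ≡ 1 mod 4, sign kept]
  = (2718/6539)    [9257 ≡ 2718 mod 6539]
  = -(1359/6539)    [6539 ≡ 3 mod 8 ⇒ (2/6539) = -1]
  = (6539/1359)    [QR: both ≡ 3 mod 4, sign flips]
  = (1103/1359)    [6539 ≡ 1103 mod 1359]
  = -(1359/1103)    [QR: both ≡ 3 mod 4, sign flips]
  = -(256/1103)    [1359 ≡ 256 mod 1103]
  = -(1/1103)    [1103 ≡ 7 mod 8 ⇒ (2/1103)^8 = +1]
  = -1    [(1/1103) = 1]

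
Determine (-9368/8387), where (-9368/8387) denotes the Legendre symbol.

Reduce the numerator: -9368 ≡ 7406 (mod 8387), so (-9368/8387) = (7406/8387).
Factor out 2: 7406 = 2·3703. Since 8387 ≡ 3 (mod 8), (2/8387) = -1. Now have -(3703/8387).
Both 3703 ≡ 3 and 8387 ≡ 3 (mod 4), so reciprocity gives (3703/8387) = -(8387/3703). Reduce: 8387 ≡ 981 (mod 3703). Now have (981/3703).
981 ≡ 1 (mod 4), so quadratic reciprocity gives (981/3703) = (3703/981). Reduce: 3703 ≡ 760 (mod 981). Now have (760/981).
Factor out 2: 760 = 2^3·95. Since 981 ≡ 5 (mod 8), (2/981) = -1, and (2/981)^3 = -1. Now have -(95/981).
981 ≡ 1 (mod 4), so quadratic reciprocity gives (95/981) = (981/95). Reduce: 981 ≡ 31 (mod 95). Now have -(31/95).
Both 31 ≡ 3 and 95 ≡ 3 (mod 4), so reciprocity gives (31/95) = -(95/31). Reduce: 95 ≡ 2 (mod 31). Now have (2/31).
Factor out 2: 2 = 2. Since 31 ≡ 7 (mod 8), (2/31) = +1. Now have (1/31).
(1/31) = 1. Collecting the sign factors: 1.

1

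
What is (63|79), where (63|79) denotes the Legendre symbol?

(63|79)
  = -(79|63)    [QR: both ≡ 3 mod 4, sign flips]
  = -(16|63)    [79 ≡ 16 mod 63]
  = -(1|63)    [63 ≡ 7 mod 8 ⇒ (2|63)^4 = +1]
  = -1    [(1|63) = 1]

-1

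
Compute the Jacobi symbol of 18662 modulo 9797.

(18662/9797)
  = (8865/9797)    [18662 ≡ 8865 mod 9797]
  = (9797/8865)    [QR: 8865 ≡ 1 mod 4, sign kept]
  = (932/8865)    [9797 ≡ 932 mod 8865]
  = (233/8865)    [8865 ≡ 1 mod 8 ⇒ (2/8865)^2 = +1]
  = (8865/233)    [QR: 233 ≡ 1 mod 4, sign kept]
  = (11/233)    [8865 ≡ 11 mod 233]
  = (233/11)    [QR: 233 ≡ 1 mod 4, sign kept]
  = (2/11)    [233 ≡ 2 mod 11]
  = -(1/11)    [11 ≡ 3 mod 8 ⇒ (2/11) = -1]
  = -1    [(1/11) = 1]

-1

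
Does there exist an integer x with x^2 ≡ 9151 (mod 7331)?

(9151/7331)
  = (1820/7331)    [9151 ≡ 1820 mod 7331]
  = (455/7331)    [7331 ≡ 3 mod 8 ⇒ (2/7331)^2 = +1]
  = -(7331/455)    [QR: both ≡ 3 mod 4, sign flips]
  = -(51/455)    [7331 ≡ 51 mod 455]
  = (455/51)    [QR: both ≡ 3 mod 4, sign flips]
  = (47/51)    [455 ≡ 47 mod 51]
  = -(51/47)    [QR: both ≡ 3 mod 4, sign flips]
  = -(4/47)    [51 ≡ 4 mod 47]
  = -(1/47)    [47 ≡ 7 mod 8 ⇒ (2/47)^2 = +1]
  = -1    [(1/47) = 1]
The Legendre symbol is -1, so x^2 ≡ 9151 (mod 7331) has no solution.

no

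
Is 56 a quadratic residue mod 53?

no

(56/53)
  = (3/53)    [56 ≡ 3 mod 53]
  = (53/3)    [QR: 53 ≡ 1 mod 4, sign kept]
  = (2/3)    [53 ≡ 2 mod 3]
  = -(1/3)    [3 ≡ 3 mod 8 ⇒ (2/3) = -1]
  = -1    [(1/3) = 1]
(56/53) = -1, and 53 is prime, so 56 is not a quadratic residue mod 53.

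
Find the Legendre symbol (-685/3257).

1

Reduce the numerator: -685 ≡ 2572 (mod 3257), so (-685/3257) = (2572/3257).
Factor out 2: 2572 = 2^2·643. Since 3257 ≡ 1 (mod 8), (2/3257) = +1, and (2/3257)^2 = +1. Now have (643/3257).
3257 ≡ 1 (mod 4), so quadratic reciprocity gives (643/3257) = (3257/643). Reduce: 3257 ≡ 42 (mod 643). Now have (42/643).
Factor out 2: 42 = 2·21. Since 643 ≡ 3 (mod 8), (2/643) = -1. Now have -(21/643).
21 ≡ 1 (mod 4), so quadratic reciprocity gives (21/643) = (643/21). Reduce: 643 ≡ 13 (mod 21). Now have -(13/21).
13 ≡ 1 (mod 4), so quadratic reciprocity gives (13/21) = (21/13). Reduce: 21 ≡ 8 (mod 13). Now have -(8/13).
Factor out 2: 8 = 2^3. Since 13 ≡ 5 (mod 8), (2/13) = -1, and (2/13)^3 = -1. Now have (1/13).
(1/13) = 1. Collecting the sign factors: 1.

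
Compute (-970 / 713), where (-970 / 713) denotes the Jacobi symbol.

Reduce the numerator: -970 ≡ 456 (mod 713), so (-970 / 713) = (456 / 713).
Factor out 2: 456 = 2^3·57. Since 713 ≡ 1 (mod 8), (2 / 713) = +1, and (2 / 713)^3 = +1. Now have (57 / 713).
57 ≡ 1 (mod 4), so quadratic reciprocity gives (57 / 713) = (713 / 57). Reduce: 713 ≡ 29 (mod 57). Now have (29 / 57).
29 ≡ 1 (mod 4), so quadratic reciprocity gives (29 / 57) = (57 / 29). Reduce: 57 ≡ 28 (mod 29). Now have (28 / 29).
Factor out 2: 28 = 2^2·7. Since 29 ≡ 5 (mod 8), (2 / 29) = -1, and (2 / 29)^2 = +1. Now have (7 / 29).
29 ≡ 1 (mod 4), so quadratic reciprocity gives (7 / 29) = (29 / 7). Reduce: 29 ≡ 1 (mod 7). Now have (1 / 7).
(1 / 7) = 1. Collecting the sign factors: 1.

1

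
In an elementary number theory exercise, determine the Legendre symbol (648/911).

Factor out 2: 648 = 2^3·81. Since 911 ≡ 7 (mod 8), (2/911) = +1, and (2/911)^3 = +1. Now have (81/911).
81 ≡ 1 (mod 4), so quadratic reciprocity gives (81/911) = (911/81). Reduce: 911 ≡ 20 (mod 81). Now have (20/81).
Factor out 2: 20 = 2^2·5. Since 81 ≡ 1 (mod 8), (2/81) = +1, and (2/81)^2 = +1. Now have (5/81).
5 ≡ 1 (mod 4), so quadratic reciprocity gives (5/81) = (81/5). Reduce: 81 ≡ 1 (mod 5). Now have (1/5).
(1/5) = 1. Collecting the sign factors: 1.

1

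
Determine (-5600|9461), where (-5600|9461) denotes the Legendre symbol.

(-5600|9461)
  = (3861|9461)    [-5600 ≡ 3861 mod 9461]
  = (9461|3861)    [QR: 3861 ≡ 1 mod 4, sign kept]
  = (1739|3861)    [9461 ≡ 1739 mod 3861]
  = (3861|1739)    [QR: 3861 ≡ 1 mod 4, sign kept]
  = (383|1739)    [3861 ≡ 383 mod 1739]
  = -(1739|383)    [QR: both ≡ 3 mod 4, sign flips]
  = -(207|383)    [1739 ≡ 207 mod 383]
  = (383|207)    [QR: both ≡ 3 mod 4, sign flips]
  = (176|207)    [383 ≡ 176 mod 207]
  = (11|207)    [207 ≡ 7 mod 8 ⇒ (2|207)^4 = +1]
  = -(207|11)    [QR: both ≡ 3 mod 4, sign flips]
  = -(9|11)    [207 ≡ 9 mod 11]
  = -(11|9)    [QR: 9 ≡ 1 mod 4, sign kept]
  = -(2|9)    [11 ≡ 2 mod 9]
  = -(1|9)    [9 ≡ 1 mod 8 ⇒ (2|9) = +1]
  = -1    [(1|9) = 1]

-1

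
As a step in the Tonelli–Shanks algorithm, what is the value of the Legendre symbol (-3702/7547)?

(-3702/7547)
  = -(3702/7547)    [7547 ≡ 3 mod 4 ⇒ (-1/7547) = -1]
  = (1851/7547)    [7547 ≡ 3 mod 8 ⇒ (2/7547) = -1]
  = -(7547/1851)    [QR: both ≡ 3 mod 4, sign flips]
  = -(143/1851)    [7547 ≡ 143 mod 1851]
  = (1851/143)    [QR: both ≡ 3 mod 4, sign flips]
  = (135/143)    [1851 ≡ 135 mod 143]
  = -(143/135)    [QR: both ≡ 3 mod 4, sign flips]
  = -(8/135)    [143 ≡ 8 mod 135]
  = -(1/135)    [135 ≡ 7 mod 8 ⇒ (2/135)^3 = +1]
  = -1    [(1/135) = 1]

-1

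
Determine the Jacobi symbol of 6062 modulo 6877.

1

(6062/6877)
  = -(3031/6877)    [6877 ≡ 5 mod 8 ⇒ (2/6877) = -1]
  = -(6877/3031)    [QR: 6877 ≡ 1 mod 4, sign kept]
  = -(815/3031)    [6877 ≡ 815 mod 3031]
  = (3031/815)    [QR: both ≡ 3 mod 4, sign flips]
  = (586/815)    [3031 ≡ 586 mod 815]
  = (293/815)    [815 ≡ 7 mod 8 ⇒ (2/815) = +1]
  = (815/293)    [QR: 293 ≡ 1 mod 4, sign kept]
  = (229/293)    [815 ≡ 229 mod 293]
  = (293/229)    [QR: 229 ≡ 1 mod 4, sign kept]
  = (64/229)    [293 ≡ 64 mod 229]
  = (1/229)    [229 ≡ 5 mod 8 ⇒ (2/229)^6 = +1]
  = 1    [(1/229) = 1]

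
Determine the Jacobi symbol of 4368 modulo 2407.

1

Reduce the numerator: 4368 ≡ 1961 (mod 2407), so (4368/2407) = (1961/2407).
1961 ≡ 1 (mod 4), so quadratic reciprocity gives (1961/2407) = (2407/1961). Reduce: 2407 ≡ 446 (mod 1961). Now have (446/1961).
Factor out 2: 446 = 2·223. Since 1961 ≡ 1 (mod 8), (2/1961) = +1. Now have (223/1961).
1961 ≡ 1 (mod 4), so quadratic reciprocity gives (223/1961) = (1961/223). Reduce: 1961 ≡ 177 (mod 223). Now have (177/223).
177 ≡ 1 (mod 4), so quadratic reciprocity gives (177/223) = (223/177). Reduce: 223 ≡ 46 (mod 177). Now have (46/177).
Factor out 2: 46 = 2·23. Since 177 ≡ 1 (mod 8), (2/177) = +1. Now have (23/177).
177 ≡ 1 (mod 4), so quadratic reciprocity gives (23/177) = (177/23). Reduce: 177 ≡ 16 (mod 23). Now have (16/23).
Factor out 2: 16 = 2^4. Since 23 ≡ 7 (mod 8), (2/23) = +1, and (2/23)^4 = +1. Now have (1/23).
(1/23) = 1. Collecting the sign factors: 1.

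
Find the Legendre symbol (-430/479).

Reduce the numerator: -430 ≡ 49 (mod 479), so (-430/479) = (49/479).
49 ≡ 1 (mod 4), so quadratic reciprocity gives (49/479) = (479/49). Reduce: 479 ≡ 38 (mod 49). Now have (38/49).
Factor out 2: 38 = 2·19. Since 49 ≡ 1 (mod 8), (2/49) = +1. Now have (19/49).
49 ≡ 1 (mod 4), so quadratic reciprocity gives (19/49) = (49/19). Reduce: 49 ≡ 11 (mod 19). Now have (11/19).
Both 11 ≡ 3 and 19 ≡ 3 (mod 4), so reciprocity gives (11/19) = -(19/11). Reduce: 19 ≡ 8 (mod 11). Now have -(8/11).
Factor out 2: 8 = 2^3. Since 11 ≡ 3 (mod 8), (2/11) = -1, and (2/11)^3 = -1. Now have (1/11).
(1/11) = 1. Collecting the sign factors: 1.

1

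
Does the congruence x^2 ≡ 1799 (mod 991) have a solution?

(1799|991)
  = (808|991)    [1799 ≡ 808 mod 991]
  = (101|991)    [991 ≡ 7 mod 8 ⇒ (2|991)^3 = +1]
  = (991|101)    [QR: 101 ≡ 1 mod 4, sign kept]
  = (82|101)    [991 ≡ 82 mod 101]
  = -(41|101)    [101 ≡ 5 mod 8 ⇒ (2|101) = -1]
  = -(101|41)    [QR: 41 ≡ 1 mod 4, sign kept]
  = -(19|41)    [101 ≡ 19 mod 41]
  = -(41|19)    [QR: 41 ≡ 1 mod 4, sign kept]
  = -(3|19)    [41 ≡ 3 mod 19]
  = (19|3)    [QR: both ≡ 3 mod 4, sign flips]
  = (1|3)    [19 ≡ 1 mod 3]
  = 1    [(1|3) = 1]
The Legendre symbol is 1, so x^2 ≡ 1799 (mod 991) has solution.

yes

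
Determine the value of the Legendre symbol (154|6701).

1

(154|6701)
  = -(77|6701)    [6701 ≡ 5 mod 8 ⇒ (2|6701) = -1]
  = -(6701|77)    [QR: 77 ≡ 1 mod 4, sign kept]
  = -(2|77)    [6701 ≡ 2 mod 77]
  = (1|77)    [77 ≡ 5 mod 8 ⇒ (2|77) = -1]
  = 1    [(1|77) = 1]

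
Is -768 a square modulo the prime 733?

yes

(-768/733)
  = (698/733)    [-768 ≡ 698 mod 733]
  = -(349/733)    [733 ≡ 5 mod 8 ⇒ (2/733) = -1]
  = -(733/349)    [QR: 349 ≡ 1 mod 4, sign kept]
  = -(35/349)    [733 ≡ 35 mod 349]
  = -(349/35)    [QR: 349 ≡ 1 mod 4, sign kept]
  = -(34/35)    [349 ≡ 34 mod 35]
  = (17/35)    [35 ≡ 3 mod 8 ⇒ (2/35) = -1]
  = (35/17)    [QR: 17 ≡ 1 mod 4, sign kept]
  = (1/17)    [35 ≡ 1 mod 17]
  = 1    [(1/17) = 1]
The Legendre symbol is 1, so x^2 ≡ -768 (mod 733) has solution.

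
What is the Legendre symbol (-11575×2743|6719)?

By multiplicativity, (-11575·2743|6719) = (-11575|6719)·(2743|6719).
First factor (-11575|6719):
Reduce the numerator: -11575 ≡ 1863 (mod 6719), so (-11575|6719) = (1863|6719).
Both 1863 ≡ 3 and 6719 ≡ 3 (mod 4), so reciprocity gives (1863|6719) = -(6719|1863). Reduce: 6719 ≡ 1130 (mod 1863). Now have -(1130|1863).
Factor out 2: 1130 = 2·565. Since 1863 ≡ 7 (mod 8), (2|1863) = +1. Now have -(565|1863).
565 ≡ 1 (mod 4), so quadratic reciprocity gives (565|1863) = (1863|565). Reduce: 1863 ≡ 168 (mod 565). Now have -(168|565).
Factor out 2: 168 = 2^3·21. Since 565 ≡ 5 (mod 8), (2|565) = -1, and (2|565)^3 = -1. Now have (21|565).
21 ≡ 1 (mod 4), so quadratic reciprocity gives (21|565) = (565|21). Reduce: 565 ≡ 19 (mod 21). Now have (19|21).
21 ≡ 1 (mod 4), so quadratic reciprocity gives (19|21) = (21|19). Reduce: 21 ≡ 2 (mod 19). Now have (2|19).
Factor out 2: 2 = 2. Since 19 ≡ 3 (mod 8), (2|19) = -1. Now have -(1|19).
(1|19) = 1. Collecting the sign factors: -1.
Second factor (2743|6719):
Both 2743 ≡ 3 and 6719 ≡ 3 (mod 4), so reciprocity gives (2743|6719) = -(6719|2743). Reduce: 6719 ≡ 1233 (mod 2743). Now have -(1233|2743).
1233 ≡ 1 (mod 4), so quadratic reciprocity gives (1233|2743) = (2743|1233). Reduce: 2743 ≡ 277 (mod 1233). Now have -(277|1233).
277 ≡ 1 (mod 4), so quadratic reciprocity gives (277|1233) = (1233|277). Reduce: 1233 ≡ 125 (mod 277). Now have -(125|277).
125 ≡ 1 (mod 4), so quadratic reciprocity gives (125|277) = (277|125). Reduce: 277 ≡ 27 (mod 125). Now have -(27|125).
125 ≡ 1 (mod 4), so quadratic reciprocity gives (27|125) = (125|27). Reduce: 125 ≡ 17 (mod 27). Now have -(17|27).
17 ≡ 1 (mod 4), so quadratic reciprocity gives (17|27) = (27|17). Reduce: 27 ≡ 10 (mod 17). Now have -(10|17).
Factor out 2: 10 = 2·5. Since 17 ≡ 1 (mod 8), (2|17) = +1. Now have -(5|17).
5 ≡ 1 (mod 4), so quadratic reciprocity gives (5|17) = (17|5). Reduce: 17 ≡ 2 (mod 5). Now have -(2|5).
Factor out 2: 2 = 2. Since 5 ≡ 5 (mod 8), (2|5) = -1. Now have (1|5).
(1|5) = 1. Collecting the sign factors: 1.
Product: (-1)·(1) = -1.

-1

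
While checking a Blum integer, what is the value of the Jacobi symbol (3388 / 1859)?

(3388 / 1859)
  = (1529 / 1859)    [3388 ≡ 1529 mod 1859]
  = (1859 / 1529)    [QR: 1529 ≡ 1 mod 4, sign kept]
  = (330 / 1529)    [1859 ≡ 330 mod 1529]
  = (165 / 1529)    [1529 ≡ 1 mod 8 ⇒ (2 / 1529) = +1]
  = (1529 / 165)    [QR: 165 ≡ 1 mod 4, sign kept]
  = (44 / 165)    [1529 ≡ 44 mod 165]
  = (11 / 165)    [165 ≡ 5 mod 8 ⇒ (2 / 165)^2 = +1]
  = (165 / 11)    [QR: 165 ≡ 1 mod 4, sign kept]
  = (0 / 11)    [165 ≡ 0 mod 11]
  = 0    [numerator 0, gcd > 1]

0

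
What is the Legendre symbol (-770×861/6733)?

1

By multiplicativity, (-770·861/6733) = (-770/6733)·(861/6733).
First factor (-770/6733):
Pull out -1: (-770/6733) = (-1/6733)·(770/6733). Since 6733 ≡ 1 (mod 4), (-1/6733) = +1. Now have (770/6733).
Factor out 2: 770 = 2·385. Since 6733 ≡ 5 (mod 8), (2/6733) = -1. Now have -(385/6733).
385 ≡ 1 (mod 4), so quadratic reciprocity gives (385/6733) = (6733/385). Reduce: 6733 ≡ 188 (mod 385). Now have -(188/385).
Factor out 2: 188 = 2^2·47. Since 385 ≡ 1 (mod 8), (2/385) = +1, and (2/385)^2 = +1. Now have -(47/385).
385 ≡ 1 (mod 4), so quadratic reciprocity gives (47/385) = (385/47). Reduce: 385 ≡ 9 (mod 47). Now have -(9/47).
9 ≡ 1 (mod 4), so quadratic reciprocity gives (9/47) = (47/9). Reduce: 47 ≡ 2 (mod 9). Now have -(2/9).
Factor out 2: 2 = 2. Since 9 ≡ 1 (mod 8), (2/9) = +1. Now have -(1/9).
(1/9) = 1. Collecting the sign factors: -1.
Second factor (861/6733):
861 ≡ 1 (mod 4), so quadratic reciprocity gives (861/6733) = (6733/861). Reduce: 6733 ≡ 706 (mod 861). Now have (706/861).
Factor out 2: 706 = 2·353. Since 861 ≡ 5 (mod 8), (2/861) = -1. Now have -(353/861).
353 ≡ 1 (mod 4), so quadratic reciprocity gives (353/861) = (861/353). Reduce: 861 ≡ 155 (mod 353). Now have -(155/353).
353 ≡ 1 (mod 4), so quadratic reciprocity gives (155/353) = (353/155). Reduce: 353 ≡ 43 (mod 155). Now have -(43/155).
Both 43 ≡ 3 and 155 ≡ 3 (mod 4), so reciprocity gives (43/155) = -(155/43). Reduce: 155 ≡ 26 (mod 43). Now have (26/43).
Factor out 2: 26 = 2·13. Since 43 ≡ 3 (mod 8), (2/43) = -1. Now have -(13/43).
13 ≡ 1 (mod 4), so quadratic reciprocity gives (13/43) = (43/13). Reduce: 43 ≡ 4 (mod 13). Now have -(4/13).
Factor out 2: 4 = 2^2. Since 13 ≡ 5 (mod 8), (2/13) = -1, and (2/13)^2 = +1. Now have -(1/13).
(1/13) = 1. Collecting the sign factors: -1.
Product: (-1)·(-1) = 1.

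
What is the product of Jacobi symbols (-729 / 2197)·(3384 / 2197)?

By multiplicativity, (-729·3384 / 2197) = (-729 / 2197)·(3384 / 2197).
First factor (-729 / 2197):
Reduce the numerator: -729 ≡ 1468 (mod 2197), so (-729 / 2197) = (1468 / 2197).
Factor out 2: 1468 = 2^2·367. Since 2197 ≡ 5 (mod 8), (2 / 2197) = -1, and (2 / 2197)^2 = +1. Now have (367 / 2197).
2197 ≡ 1 (mod 4), so quadratic reciprocity gives (367 / 2197) = (2197 / 367). Reduce: 2197 ≡ 362 (mod 367). Now have (362 / 367).
Factor out 2: 362 = 2·181. Since 367 ≡ 7 (mod 8), (2 / 367) = +1. Now have (181 / 367).
181 ≡ 1 (mod 4), so quadratic reciprocity gives (181 / 367) = (367 / 181). Reduce: 367 ≡ 5 (mod 181). Now have (5 / 181).
5 ≡ 1 (mod 4), so quadratic reciprocity gives (5 / 181) = (181 / 5). Reduce: 181 ≡ 1 (mod 5). Now have (1 / 5).
(1 / 5) = 1. Collecting the sign factors: 1.
Second factor (3384 / 2197):
Reduce the numerator: 3384 ≡ 1187 (mod 2197), so (3384 / 2197) = (1187 / 2197).
2197 ≡ 1 (mod 4), so quadratic reciprocity gives (1187 / 2197) = (2197 / 1187). Reduce: 2197 ≡ 1010 (mod 1187). Now have (1010 / 1187).
Factor out 2: 1010 = 2·505. Since 1187 ≡ 3 (mod 8), (2 / 1187) = -1. Now have -(505 / 1187).
505 ≡ 1 (mod 4), so quadratic reciprocity gives (505 / 1187) = (1187 / 505). Reduce: 1187 ≡ 177 (mod 505). Now have -(177 / 505).
177 ≡ 1 (mod 4), so quadratic reciprocity gives (177 / 505) = (505 / 177). Reduce: 505 ≡ 151 (mod 177). Now have -(151 / 177).
177 ≡ 1 (mod 4), so quadratic reciprocity gives (151 / 177) = (177 / 151). Reduce: 177 ≡ 26 (mod 151). Now have -(26 / 151).
Factor out 2: 26 = 2·13. Since 151 ≡ 7 (mod 8), (2 / 151) = +1. Now have -(13 / 151).
13 ≡ 1 (mod 4), so quadratic reciprocity gives (13 / 151) = (151 / 13). Reduce: 151 ≡ 8 (mod 13). Now have -(8 / 13).
Factor out 2: 8 = 2^3. Since 13 ≡ 5 (mod 8), (2 / 13) = -1, and (2 / 13)^3 = -1. Now have (1 / 13).
(1 / 13) = 1. Collecting the sign factors: 1.
Product: (1)·(1) = 1.

1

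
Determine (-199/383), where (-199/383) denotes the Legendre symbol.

1

Reduce the numerator: -199 ≡ 184 (mod 383), so (-199/383) = (184/383).
Factor out 2: 184 = 2^3·23. Since 383 ≡ 7 (mod 8), (2/383) = +1, and (2/383)^3 = +1. Now have (23/383).
Both 23 ≡ 3 and 383 ≡ 3 (mod 4), so reciprocity gives (23/383) = -(383/23). Reduce: 383 ≡ 15 (mod 23). Now have -(15/23).
Both 15 ≡ 3 and 23 ≡ 3 (mod 4), so reciprocity gives (15/23) = -(23/15). Reduce: 23 ≡ 8 (mod 15). Now have (8/15).
Factor out 2: 8 = 2^3. Since 15 ≡ 7 (mod 8), (2/15) = +1, and (2/15)^3 = +1. Now have (1/15).
(1/15) = 1. Collecting the sign factors: 1.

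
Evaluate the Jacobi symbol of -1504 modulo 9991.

1

(-1504|9991)
  = -(1504|9991)    [9991 ≡ 3 mod 4 ⇒ (-1|9991) = -1]
  = -(47|9991)    [9991 ≡ 7 mod 8 ⇒ (2|9991)^5 = +1]
  = (9991|47)    [QR: both ≡ 3 mod 4, sign flips]
  = (27|47)    [9991 ≡ 27 mod 47]
  = -(47|27)    [QR: both ≡ 3 mod 4, sign flips]
  = -(20|27)    [47 ≡ 20 mod 27]
  = -(5|27)    [27 ≡ 3 mod 8 ⇒ (2|27)^2 = +1]
  = -(27|5)    [QR: 5 ≡ 1 mod 4, sign kept]
  = -(2|5)    [27 ≡ 2 mod 5]
  = (1|5)    [5 ≡ 5 mod 8 ⇒ (2|5) = -1]
  = 1    [(1|5) = 1]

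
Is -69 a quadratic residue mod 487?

(-69/487)
  = -(69/487)    [487 ≡ 3 mod 4 ⇒ (-1/487) = -1]
  = -(487/69)    [QR: 69 ≡ 1 mod 4, sign kept]
  = -(4/69)    [487 ≡ 4 mod 69]
  = -(1/69)    [69 ≡ 5 mod 8 ⇒ (2/69)^2 = +1]
  = -1    [(1/69) = 1]
The Legendre symbol is -1, so x^2 ≡ -69 (mod 487) has no solution.

no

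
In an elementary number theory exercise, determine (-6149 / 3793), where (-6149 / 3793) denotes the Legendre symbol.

(-6149 / 3793)
  = (6149 / 3793)    [3793 ≡ 1 mod 4 ⇒ (-1 / 3793) = +1]
  = (2356 / 3793)    [6149 ≡ 2356 mod 3793]
  = (589 / 3793)    [3793 ≡ 1 mod 8 ⇒ (2 / 3793)^2 = +1]
  = (3793 / 589)    [QR: 589 ≡ 1 mod 4, sign kept]
  = (259 / 589)    [3793 ≡ 259 mod 589]
  = (589 / 259)    [QR: 589 ≡ 1 mod 4, sign kept]
  = (71 / 259)    [589 ≡ 71 mod 259]
  = -(259 / 71)    [QR: both ≡ 3 mod 4, sign flips]
  = -(46 / 71)    [259 ≡ 46 mod 71]
  = -(23 / 71)    [71 ≡ 7 mod 8 ⇒ (2 / 71) = +1]
  = (71 / 23)    [QR: both ≡ 3 mod 4, sign flips]
  = (2 / 23)    [71 ≡ 2 mod 23]
  = (1 / 23)    [23 ≡ 7 mod 8 ⇒ (2 / 23) = +1]
  = 1    [(1 / 23) = 1]

1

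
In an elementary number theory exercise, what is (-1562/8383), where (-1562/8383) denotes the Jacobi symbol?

-1

(-1562/8383)
  = (6821/8383)    [-1562 ≡ 6821 mod 8383]
  = (8383/6821)    [QR: 6821 ≡ 1 mod 4, sign kept]
  = (1562/6821)    [8383 ≡ 1562 mod 6821]
  = -(781/6821)    [6821 ≡ 5 mod 8 ⇒ (2/6821) = -1]
  = -(6821/781)    [QR: 781 ≡ 1 mod 4, sign kept]
  = -(573/781)    [6821 ≡ 573 mod 781]
  = -(781/573)    [QR: 573 ≡ 1 mod 4, sign kept]
  = -(208/573)    [781 ≡ 208 mod 573]
  = -(13/573)    [573 ≡ 5 mod 8 ⇒ (2/573)^4 = +1]
  = -(573/13)    [QR: 13 ≡ 1 mod 4, sign kept]
  = -(1/13)    [573 ≡ 1 mod 13]
  = -1    [(1/13) = 1]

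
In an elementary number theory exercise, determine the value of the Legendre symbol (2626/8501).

Factor out 2: 2626 = 2·1313. Since 8501 ≡ 5 (mod 8), (2/8501) = -1. Now have -(1313/8501).
1313 ≡ 1 (mod 4), so quadratic reciprocity gives (1313/8501) = (8501/1313). Reduce: 8501 ≡ 623 (mod 1313). Now have -(623/1313).
1313 ≡ 1 (mod 4), so quadratic reciprocity gives (623/1313) = (1313/623). Reduce: 1313 ≡ 67 (mod 623). Now have -(67/623).
Both 67 ≡ 3 and 623 ≡ 3 (mod 4), so reciprocity gives (67/623) = -(623/67). Reduce: 623 ≡ 20 (mod 67). Now have (20/67).
Factor out 2: 20 = 2^2·5. Since 67 ≡ 3 (mod 8), (2/67) = -1, and (2/67)^2 = +1. Now have (5/67).
5 ≡ 1 (mod 4), so quadratic reciprocity gives (5/67) = (67/5). Reduce: 67 ≡ 2 (mod 5). Now have (2/5).
Factor out 2: 2 = 2. Since 5 ≡ 5 (mod 8), (2/5) = -1. Now have -(1/5).
(1/5) = 1. Collecting the sign factors: -1.

-1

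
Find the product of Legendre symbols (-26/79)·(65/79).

-1

By multiplicativity, (-26·65/79) = (-26/79)·(65/79).
First factor (-26/79):
(-26/79)
  = -(26/79)    [79 ≡ 3 mod 4 ⇒ (-1/79) = -1]
  = -(13/79)    [79 ≡ 7 mod 8 ⇒ (2/79) = +1]
  = -(79/13)    [QR: 13 ≡ 1 mod 4, sign kept]
  = -(1/13)    [79 ≡ 1 mod 13]
  = -1    [(1/13) = 1]
Second factor (65/79):
(65/79)
  = (79/65)    [QR: 65 ≡ 1 mod 4, sign kept]
  = (14/65)    [79 ≡ 14 mod 65]
  = (7/65)    [65 ≡ 1 mod 8 ⇒ (2/65) = +1]
  = (65/7)    [QR: 65 ≡ 1 mod 4, sign kept]
  = (2/7)    [65 ≡ 2 mod 7]
  = (1/7)    [7 ≡ 7 mod 8 ⇒ (2/7) = +1]
  = 1    [(1/7) = 1]
Product: (-1)·(1) = -1.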